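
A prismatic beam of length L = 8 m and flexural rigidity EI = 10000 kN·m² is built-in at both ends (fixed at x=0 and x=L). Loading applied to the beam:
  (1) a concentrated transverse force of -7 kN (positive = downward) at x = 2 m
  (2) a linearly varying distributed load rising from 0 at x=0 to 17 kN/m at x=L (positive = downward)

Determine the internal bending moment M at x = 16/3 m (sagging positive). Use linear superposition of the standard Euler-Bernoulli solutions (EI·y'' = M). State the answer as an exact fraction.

Load 1 — point force P=-7 kN at a=2 m (b=L-a=6):
  M_1 = Pa²(a+3b)(L-x)/L³ - Pa²b/L²  [x>a] = (-7)·2²·(2+3·6)·(8-(16/3))/8³ - (-7)·2²·6/8² = -7/24 kN·m
Load 2 — triangular load w₀=17 kN/m (0→w₀ over full span):
  M_2 = 3w₀Lx/20 - w₀L²/30 - w₀x³/(6L) = 3·17·8·(16/3)/20 - 17·8²/30 - 17·(16/3)³/(6·8) = 7616/405 kN·m
Superposition: M = Σ M_i = 59983/3240 kN·m ≈ 18.513272 kN·m

M(16/3) = 59983/3240 kN·m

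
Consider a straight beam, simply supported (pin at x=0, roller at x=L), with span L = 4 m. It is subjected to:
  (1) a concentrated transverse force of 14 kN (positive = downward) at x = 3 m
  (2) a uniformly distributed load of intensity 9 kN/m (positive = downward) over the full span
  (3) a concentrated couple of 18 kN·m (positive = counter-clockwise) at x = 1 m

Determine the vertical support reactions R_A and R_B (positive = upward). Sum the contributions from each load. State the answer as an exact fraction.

Load 1 — point force P=14 kN at a=3 m (b=L-a=1):
  R_A = Pb/L = 14·1/4 = 7/2 kN
  R_B = Pa/L = 14·3/4 = 21/2 kN
Load 2 — uniform load w=9 kN/m over full span:
  R_A = wL/2 = 9·4/2 = 18 kN
  R_B = wL/2 = 9·4/2 = 18 kN
Load 3 — applied couple M₀=18 kN·m at a=1 m (b=L-a=3):
  R_A = M₀/L = 18/4 = 9/2 kN
  R_B = -M₀/L = -18/4 = -9/2 kN
Superposition: R_A = 26 kN, R_B = 24 kN

R_A = 26 kN, R_B = 24 kN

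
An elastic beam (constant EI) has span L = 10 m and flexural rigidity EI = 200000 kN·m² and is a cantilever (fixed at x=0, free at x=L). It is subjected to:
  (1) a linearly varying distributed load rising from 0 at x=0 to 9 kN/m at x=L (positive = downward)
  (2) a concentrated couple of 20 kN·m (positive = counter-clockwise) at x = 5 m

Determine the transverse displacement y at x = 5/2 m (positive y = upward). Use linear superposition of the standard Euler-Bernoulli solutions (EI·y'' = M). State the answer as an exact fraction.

y(5/2) = -3107/819200 m

Load 1 — triangular load w₀=9 kN/m (0→w₀ over full span):
  y_1 = (w₀Lx³/12-w₀L²x²/6-w₀x⁵/(120L))/EI = (9·10·(5/2)³/12-9·10²·(5/2)²/6-9·(5/2)⁵/(120·10))/200000 = -3363/819200 m
Load 2 — applied couple M₀=20 kN·m at a=5 m (b=L-a=5):
  y_2 = M₀x²/(2EI)  [x≤a] = 20·(5/2)²/(2·200000) = 1/3200 m
Superposition: y = Σ y_i = -3107/819200 m ≈ -0.003793 m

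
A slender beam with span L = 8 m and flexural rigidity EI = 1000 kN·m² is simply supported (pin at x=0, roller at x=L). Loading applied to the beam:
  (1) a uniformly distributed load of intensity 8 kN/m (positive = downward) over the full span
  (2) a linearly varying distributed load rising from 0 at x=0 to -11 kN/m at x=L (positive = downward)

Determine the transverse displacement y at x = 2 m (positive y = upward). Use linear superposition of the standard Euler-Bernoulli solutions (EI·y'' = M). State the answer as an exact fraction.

y(2) = -5/48 m

Load 1 — uniform load w=8 kN/m over full span:
  y_1 = -wx(L³-2Lx²+x³)/(24EI) = -8·2·(8³-2·8·2²+2³)/(24·1000) = -38/125 m
Load 2 — triangular load w₀=-11 kN/m (0→w₀ over full span):
  y_2 = -w₀x(7L⁴-10L²x²+3x⁴)/(360LEI) = -(-11)·2·(7·8⁴-10·8²·2²+3·2⁴)/(360·8·1000) = 1199/6000 m
Superposition: y = Σ y_i = -5/48 m ≈ -0.104167 m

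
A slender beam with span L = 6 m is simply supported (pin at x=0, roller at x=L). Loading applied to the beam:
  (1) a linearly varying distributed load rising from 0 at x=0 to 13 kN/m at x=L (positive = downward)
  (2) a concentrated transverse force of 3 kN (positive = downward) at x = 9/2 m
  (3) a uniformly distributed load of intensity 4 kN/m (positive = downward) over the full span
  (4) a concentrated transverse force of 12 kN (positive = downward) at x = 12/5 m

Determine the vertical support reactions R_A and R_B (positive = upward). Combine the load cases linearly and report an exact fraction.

R_A = 659/20 kN, R_B = 901/20 kN

Load 1 — triangular load w₀=13 kN/m (0→w₀ over full span):
  R_A = w₀L/6 = 13·6/6 = 13 kN
  R_B = w₀L/3 = 13·6/3 = 26 kN
Load 2 — point force P=3 kN at a=9/2 m (b=L-a=3/2):
  R_A = Pb/L = 3·(3/2)/6 = 3/4 kN
  R_B = Pa/L = 3·(9/2)/6 = 9/4 kN
Load 3 — uniform load w=4 kN/m over full span:
  R_A = wL/2 = 4·6/2 = 12 kN
  R_B = wL/2 = 4·6/2 = 12 kN
Load 4 — point force P=12 kN at a=12/5 m (b=L-a=18/5):
  R_A = Pb/L = 12·(18/5)/6 = 36/5 kN
  R_B = Pa/L = 12·(12/5)/6 = 24/5 kN
Superposition: R_A = 659/20 kN, R_B = 901/20 kN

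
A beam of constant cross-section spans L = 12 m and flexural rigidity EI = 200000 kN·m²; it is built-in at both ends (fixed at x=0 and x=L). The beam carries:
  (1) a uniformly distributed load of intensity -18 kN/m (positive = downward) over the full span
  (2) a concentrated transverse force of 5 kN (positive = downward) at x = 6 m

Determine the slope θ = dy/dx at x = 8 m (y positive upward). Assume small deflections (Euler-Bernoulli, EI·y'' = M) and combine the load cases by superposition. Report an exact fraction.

Load 1 — uniform load w=-18 kN/m over full span:
  θ_1 = -wx(L-x)(L-2x)/(12EI) = -(-18)·8·(12-8)·(12-2·8)/(12·200000) = -3/3125 rad
Load 2 — point force P=5 kN at a=6 m (b=L-a=6):
  θ_2 = Pa²(L-x)(2bL-(3b+a)(L-x))/(2L³EI)  [x>a] = 5·6²·(12-8)·(2·6·12-(3·6+6)·(12-8))/(2·12³·200000) = 1/20000 rad
Superposition: θ = Σ θ_i = -91/100000 rad ≈ -0.000910 rad

θ(8) = -91/100000 rad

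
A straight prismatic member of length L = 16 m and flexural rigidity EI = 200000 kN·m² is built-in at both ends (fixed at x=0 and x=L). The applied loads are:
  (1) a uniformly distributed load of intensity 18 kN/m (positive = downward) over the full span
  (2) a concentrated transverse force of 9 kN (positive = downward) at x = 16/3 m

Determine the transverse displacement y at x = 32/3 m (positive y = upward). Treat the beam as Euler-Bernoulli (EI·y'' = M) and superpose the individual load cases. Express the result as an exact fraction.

y(32/3) = -9568/759375 m

Load 1 — uniform load w=18 kN/m over full span:
  y_1 = -wx²(L-x)²/(24EI) = -18·(32/3)²·(16-(32/3))²/(24·200000) = -1024/84375 m
Load 2 — point force P=9 kN at a=16/3 m (b=L-a=32/3):
  y_2 = -Pa²(L-x)²(3bL-(3b+a)(L-x))/(6L³EI)  [x>a] = -9·(16/3)²·(16-(32/3))²·(3·(32/3)·16-(3·(32/3)+(16/3))·(16-(32/3)))/(6·16³·200000) = -352/759375 m
Superposition: y = Σ y_i = -9568/759375 m ≈ -0.012600 m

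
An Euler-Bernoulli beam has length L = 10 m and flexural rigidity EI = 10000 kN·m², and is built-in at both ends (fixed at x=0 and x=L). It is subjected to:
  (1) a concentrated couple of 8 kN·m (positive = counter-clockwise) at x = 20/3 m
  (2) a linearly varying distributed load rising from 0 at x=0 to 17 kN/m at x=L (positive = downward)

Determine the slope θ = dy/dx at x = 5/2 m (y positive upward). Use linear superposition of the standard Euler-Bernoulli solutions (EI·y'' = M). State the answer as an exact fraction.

θ(5/2) = -10457/1536000 rad

Load 1 — applied couple M₀=8 kN·m at a=20/3 m (b=L-a=10/3):
  θ_1 = (R_Ax²/2 - M_Ax)/EI  [x≤a] with R_A=16/15, M_A=8/3 = ((16/15)·(5/2)²/2 - (8/3)·(5/2))/10000 = -1/3000 rad
Load 2 — triangular load w₀=17 kN/m (0→w₀ over full span):
  θ_2 = -w₀(2x(L-x)(L-2x)(x+2L)+x²(L-x)²)/(120LEI) = -17·(2·(5/2)·(10-(5/2))·(10-2·(5/2))·((5/2)+2·10)+(5/2)²·(10-(5/2))²)/(120·10·10000) = -663/102400 rad
Superposition: θ = Σ θ_i = -10457/1536000 rad ≈ -0.006808 rad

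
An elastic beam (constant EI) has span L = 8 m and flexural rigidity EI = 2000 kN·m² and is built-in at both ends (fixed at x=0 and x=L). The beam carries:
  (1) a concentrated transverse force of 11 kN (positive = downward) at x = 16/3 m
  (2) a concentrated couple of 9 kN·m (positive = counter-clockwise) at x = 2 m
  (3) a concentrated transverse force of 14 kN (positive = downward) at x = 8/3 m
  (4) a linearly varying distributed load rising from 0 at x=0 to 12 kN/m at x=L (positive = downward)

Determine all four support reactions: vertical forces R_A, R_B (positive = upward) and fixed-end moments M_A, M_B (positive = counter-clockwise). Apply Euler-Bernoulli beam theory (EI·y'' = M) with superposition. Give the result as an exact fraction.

Load 1 — point force P=11 kN at a=16/3 m (b=L-a=8/3):
  R_A = Pb²(3a+b)/L³ = 11·(8/3)²·(3·(16/3)+(8/3))/8³ = 77/27 kN
  M_A = Pab²/L² = 11·(16/3)·(8/3)²/8² = 176/27 kN·m
  R_B = Pa²(a+3b)/L³ = 11·(16/3)²·((16/3)+3·(8/3))/8³ = 220/27 kN
  M_B = -Pa²b/L² = -11·(16/3)²·(8/3)/8² = -352/27 kN·m
Load 2 — applied couple M₀=9 kN·m at a=2 m (b=L-a=6):
  R_A = 6M₀ab/L³ = 6·9·2·6/8³ = 81/64 kN
  M_A = M₀b(2a-b)/L² = 9·6·(2·2-6)/8² = -27/16 kN·m
  R_B = -6M₀ab/L³ = -6·9·2·6/8³ = -81/64 kN
  M_B = M₀a(2b-a)/L² = 9·2·(2·6-2)/8² = 45/16 kN·m
Load 3 — point force P=14 kN at a=8/3 m (b=L-a=16/3):
  R_A = Pb²(3a+b)/L³ = 14·(16/3)²·(3·(8/3)+(16/3))/8³ = 280/27 kN
  M_A = Pab²/L² = 14·(8/3)·(16/3)²/8² = 448/27 kN·m
  R_B = Pa²(a+3b)/L³ = 14·(8/3)²·((8/3)+3·(16/3))/8³ = 98/27 kN
  M_B = -Pa²b/L² = -14·(8/3)²·(16/3)/8² = -224/27 kN·m
Load 4 — triangular load w₀=12 kN/m (0→w₀ over full span):
  R_A = 3w₀L/20 = 3·12·8/20 = 72/5 kN
  M_A = w₀L²/30 = 12·8²/30 = 128/5 kN·m
  R_B = 7w₀L/20 = 7·12·8/20 = 168/5 kN
  M_B = -w₀L²/20 = -12·8²/20 = -192/5 kN·m
Superposition: R_A = 83197/2880 kN, M_A = 33857/720 kN·m, R_B = 127043/2880 kN, M_B = -13661/240 kN·m

R_A = 83197/2880 kN, M_A = 33857/720 kN·m, R_B = 127043/2880 kN, M_B = -13661/240 kN·m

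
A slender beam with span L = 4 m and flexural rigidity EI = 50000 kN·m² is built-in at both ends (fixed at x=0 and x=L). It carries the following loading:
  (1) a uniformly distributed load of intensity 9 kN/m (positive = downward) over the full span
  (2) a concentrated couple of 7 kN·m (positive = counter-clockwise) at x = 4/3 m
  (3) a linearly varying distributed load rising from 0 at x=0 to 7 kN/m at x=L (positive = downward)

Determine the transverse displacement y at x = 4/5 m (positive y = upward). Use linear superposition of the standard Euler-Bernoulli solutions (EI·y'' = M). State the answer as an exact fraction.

Load 1 — uniform load w=9 kN/m over full span:
  y_1 = -wx²(L-x)²/(24EI) = -9·(4/5)²·(4-(4/5))²/(24·50000) = -96/1953125 m
Load 2 — applied couple M₀=7 kN·m at a=4/3 m (b=L-a=8/3):
  y_2 = (R_Ax³/6 - M_Ax²/2)/EI  [x≤a] with R_A=7/3, M_A=0 = ((7/3)·(4/5)³/6 - 0·(4/5)²/2)/50000 = 14/3515625 m
Load 3 — triangular load w₀=7 kN/m (0→w₀ over full span):
  y_3 = -w₀x²(L-x)²(x+2L)/(120LEI) = -7·(4/5)²·(4-(4/5))²·((4/5)+2·4)/(120·4·50000) = -2464/146484375 m
Superposition: y = Σ y_i = -27242/439453125 m ≈ -0.000062 m

y(4/5) = -27242/439453125 m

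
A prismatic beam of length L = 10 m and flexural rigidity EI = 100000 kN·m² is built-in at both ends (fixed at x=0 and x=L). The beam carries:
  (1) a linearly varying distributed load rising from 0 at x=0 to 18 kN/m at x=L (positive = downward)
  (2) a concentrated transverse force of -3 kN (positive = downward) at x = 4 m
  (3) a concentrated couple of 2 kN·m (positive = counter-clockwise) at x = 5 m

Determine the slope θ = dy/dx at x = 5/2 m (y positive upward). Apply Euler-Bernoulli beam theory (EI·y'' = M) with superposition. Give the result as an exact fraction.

θ(5/2) = -41051/64000000 rad

Load 1 — triangular load w₀=18 kN/m (0→w₀ over full span):
  θ_1 = -w₀(2x(L-x)(L-2x)(x+2L)+x²(L-x)²)/(120LEI) = -18·(2·(5/2)·(10-(5/2))·(10-2·(5/2))·((5/2)+2·10)+(5/2)²·(10-(5/2))²)/(120·10·100000) = -351/512000 rad
Load 2 — point force P=-3 kN at a=4 m (b=L-a=6):
  θ_2 = -Pb²x(2aL-(3a+b)x)/(2L³EI)  [x≤a] = -(-3)·6²·(5/2)·(2·4·10-(3·4+6)·(5/2))/(2·10³·100000) = 189/4000000 rad
Load 3 — applied couple M₀=2 kN·m at a=5 m (b=L-a=5):
  θ_3 = (R_Ax²/2 - M_Ax)/EI  [x≤a] with R_A=3/10, M_A=1/2 = ((3/10)·(5/2)²/2 - (1/2)·(5/2))/100000 = -1/320000 rad
Superposition: θ = Σ θ_i = -41051/64000000 rad ≈ -0.000641 rad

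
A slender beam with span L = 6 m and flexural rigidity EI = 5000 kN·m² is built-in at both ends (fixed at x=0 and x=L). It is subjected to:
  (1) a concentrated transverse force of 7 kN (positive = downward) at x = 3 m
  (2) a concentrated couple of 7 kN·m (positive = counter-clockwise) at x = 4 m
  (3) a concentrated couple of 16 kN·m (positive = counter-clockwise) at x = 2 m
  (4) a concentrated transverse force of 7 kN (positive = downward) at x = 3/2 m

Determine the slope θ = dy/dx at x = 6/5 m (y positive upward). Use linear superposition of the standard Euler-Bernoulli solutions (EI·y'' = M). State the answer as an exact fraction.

Load 1 — point force P=7 kN at a=3 m (b=L-a=3):
  θ_1 = -Pb²x(2aL-(3a+b)x)/(2L³EI)  [x≤a] = -7·3²·(6/5)·(2·3·6-(3·3+3)·(6/5))/(2·6³·5000) = -189/250000 rad
Load 2 — applied couple M₀=7 kN·m at a=4 m (b=L-a=2):
  θ_2 = (R_Ax²/2 - M_Ax)/EI  [x≤a] with R_A=14/9, M_A=7/3 = ((14/9)·(6/5)²/2 - (7/3)·(6/5))/5000 = -21/62500 rad
Load 3 — applied couple M₀=16 kN·m at a=2 m (b=L-a=4):
  θ_3 = (R_Ax²/2 - M_Ax)/EI  [x≤a] with R_A=32/9, M_A=0 = ((32/9)·(6/5)²/2 - 0·(6/5))/5000 = 8/15625 rad
Load 4 — point force P=7 kN at a=3/2 m (b=L-a=9/2):
  θ_4 = -Pb²x(2aL-(3a+b)x)/(2L³EI)  [x≤a] = -7·(9/2)²·(6/5)·(2·(3/2)·6-(3·(3/2)+(9/2))·(6/5))/(2·6³·5000) = -567/1000000 rad
Superposition: θ = Σ θ_i = -1147/1000000 rad ≈ -0.001147 rad

θ(6/5) = -1147/1000000 rad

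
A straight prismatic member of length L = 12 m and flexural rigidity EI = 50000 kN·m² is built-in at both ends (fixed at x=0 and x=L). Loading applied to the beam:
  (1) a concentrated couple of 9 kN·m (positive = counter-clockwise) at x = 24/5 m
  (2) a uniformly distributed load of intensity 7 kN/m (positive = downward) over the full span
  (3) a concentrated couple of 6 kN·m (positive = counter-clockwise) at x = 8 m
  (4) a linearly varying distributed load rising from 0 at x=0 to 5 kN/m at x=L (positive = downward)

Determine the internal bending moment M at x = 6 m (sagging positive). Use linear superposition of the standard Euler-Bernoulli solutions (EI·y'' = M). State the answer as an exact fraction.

M(6) = 277/5 kN·m

Load 1 — applied couple M₀=9 kN·m at a=24/5 m (b=L-a=36/5):
  M_1 = R_Ax - M_A - M₀  [x>a] with R_A=27/25, M_A=27/25 = (27/25)·6 - (27/25) - 9 = -18/5 kN·m
Load 2 — uniform load w=7 kN/m over full span:
  M_2 = wLx/2 - wL²/12 - wx²/2 = 7·12·6/2 - 7·12²/12 - 7·6²/2 = 42 kN·m
Load 3 — applied couple M₀=6 kN·m at a=8 m (b=L-a=4):
  M_3 = R_Ax - M_A  [x≤a] with R_A=2/3, M_A=2 = (2/3)·6 - 2 = 2 kN·m
Load 4 — triangular load w₀=5 kN/m (0→w₀ over full span):
  M_4 = 3w₀Lx/20 - w₀L²/30 - w₀x³/(6L) = 3·5·12·6/20 - 5·12²/30 - 5·6³/(6·12) = 15 kN·m
Superposition: M = Σ M_i = 277/5 kN·m ≈ 55.400000 kN·m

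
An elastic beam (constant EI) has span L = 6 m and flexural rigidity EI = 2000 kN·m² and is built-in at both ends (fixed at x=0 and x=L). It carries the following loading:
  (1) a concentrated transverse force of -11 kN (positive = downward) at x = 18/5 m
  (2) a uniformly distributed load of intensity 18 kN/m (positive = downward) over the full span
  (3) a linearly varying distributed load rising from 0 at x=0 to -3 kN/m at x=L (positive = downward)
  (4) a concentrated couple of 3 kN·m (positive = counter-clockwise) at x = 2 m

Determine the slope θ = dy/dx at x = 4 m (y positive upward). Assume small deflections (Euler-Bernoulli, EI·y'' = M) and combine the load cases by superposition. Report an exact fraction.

θ(4) = 1567/187500 rad

Load 1 — point force P=-11 kN at a=18/5 m (b=L-a=12/5):
  θ_1 = Pa²(L-x)(2bL-(3b+a)(L-x))/(2L³EI)  [x>a] = (-11)·(18/5)²·(6-4)·(2·(12/5)·6-(3·(12/5)+(18/5))·(6-4))/(2·6³·2000) = -297/125000 rad
Load 2 — uniform load w=18 kN/m over full span:
  θ_2 = -wx(L-x)(L-2x)/(12EI) = -18·4·(6-4)·(6-2·4)/(12·2000) = 3/250 rad
Load 3 — triangular load w₀=-3 kN/m (0→w₀ over full span):
  θ_3 = -w₀(2x(L-x)(L-2x)(x+2L)+x²(L-x)²)/(120LEI) = -(-3)·(2·4·(6-4)·(6-2·4)·(4+2·6)+4²·(6-4)²)/(120·6·2000) = -7/7500 rad
Load 4 — applied couple M₀=3 kN·m at a=2 m (b=L-a=4):
  θ_4 = (R_Ax²/2 - M_Ax - M₀(x-a))/EI  [x>a] with R_A=2/3, M_A=0 = ((2/3)·4²/2 - 0·4 - 3·(4-2))/2000 = -1/3000 rad
Superposition: θ = Σ θ_i = 1567/187500 rad ≈ 0.008357 rad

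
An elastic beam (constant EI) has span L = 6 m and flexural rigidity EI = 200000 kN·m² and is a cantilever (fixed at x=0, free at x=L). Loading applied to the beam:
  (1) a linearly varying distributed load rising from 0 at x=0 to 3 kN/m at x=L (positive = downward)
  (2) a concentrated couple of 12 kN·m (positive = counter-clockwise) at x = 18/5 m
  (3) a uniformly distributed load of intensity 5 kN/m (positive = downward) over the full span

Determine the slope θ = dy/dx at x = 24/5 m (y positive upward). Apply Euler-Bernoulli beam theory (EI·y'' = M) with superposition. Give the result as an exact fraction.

Load 1 — triangular load w₀=3 kN/m (0→w₀ over full span):
  θ_1 = (w₀Lx²/4-w₀L²x/3-w₀x⁴/(24L))/EI = (3·6·(24/5)²/4-3·6²·(24/5)/3-3·(24/5)⁴/(24·6))/200000 = -783/1953125 rad
Load 2 — applied couple M₀=12 kN·m at a=18/5 m (b=L-a=12/5):
  θ_2 = M₀a/EI  [x>a] = 12·(18/5)/200000 = 27/125000 rad
Load 3 — uniform load w=5 kN/m over full span:
  θ_3 = -wx(x²-3Lx+3L²)/(6EI) = -5·(24/5)·((24/5)²-3·6·(24/5)+3·6²)/(6·200000) = -279/312500 rad
Superposition: θ = Σ θ_i = -16839/15625000 rad ≈ -0.001078 rad

θ(24/5) = -16839/15625000 rad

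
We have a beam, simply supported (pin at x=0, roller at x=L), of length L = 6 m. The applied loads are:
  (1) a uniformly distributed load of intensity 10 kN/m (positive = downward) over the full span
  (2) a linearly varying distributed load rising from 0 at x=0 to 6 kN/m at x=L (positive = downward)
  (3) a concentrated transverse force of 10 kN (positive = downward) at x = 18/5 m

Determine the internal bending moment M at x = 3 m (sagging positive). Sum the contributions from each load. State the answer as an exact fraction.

Load 1 — uniform load w=10 kN/m over full span:
  M_1 = wx(L-x)/2 = 10·3·(6-3)/2 = 45 kN·m
Load 2 — triangular load w₀=6 kN/m (0→w₀ over full span):
  M_2 = w₀Lx/6 - w₀x³/(6L) = 6·6·3/6 - 6·3³/(6·6) = 27/2 kN·m
Load 3 — point force P=10 kN at a=18/5 m (b=L-a=12/5):
  M_3 = Pbx/L  [x≤a] = 10·(12/5)·3/6 = 12 kN·m
Superposition: M = Σ M_i = 141/2 kN·m ≈ 70.500000 kN·m

M(3) = 141/2 kN·m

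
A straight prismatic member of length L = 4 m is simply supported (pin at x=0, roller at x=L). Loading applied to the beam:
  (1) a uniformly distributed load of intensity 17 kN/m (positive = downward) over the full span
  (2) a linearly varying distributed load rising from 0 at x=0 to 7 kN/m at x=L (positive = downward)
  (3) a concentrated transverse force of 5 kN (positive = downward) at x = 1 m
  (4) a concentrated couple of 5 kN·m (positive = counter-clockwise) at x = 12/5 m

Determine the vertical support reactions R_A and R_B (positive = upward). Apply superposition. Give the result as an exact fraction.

Load 1 — uniform load w=17 kN/m over full span:
  R_A = wL/2 = 17·4/2 = 34 kN
  R_B = wL/2 = 17·4/2 = 34 kN
Load 2 — triangular load w₀=7 kN/m (0→w₀ over full span):
  R_A = w₀L/6 = 7·4/6 = 14/3 kN
  R_B = w₀L/3 = 7·4/3 = 28/3 kN
Load 3 — point force P=5 kN at a=1 m (b=L-a=3):
  R_A = Pb/L = 5·3/4 = 15/4 kN
  R_B = Pa/L = 5·1/4 = 5/4 kN
Load 4 — applied couple M₀=5 kN·m at a=12/5 m (b=L-a=8/5):
  R_A = M₀/L = 5/4 kN
  R_B = -M₀/L = -5/4 kN
Superposition: R_A = 131/3 kN, R_B = 130/3 kN

R_A = 131/3 kN, R_B = 130/3 kN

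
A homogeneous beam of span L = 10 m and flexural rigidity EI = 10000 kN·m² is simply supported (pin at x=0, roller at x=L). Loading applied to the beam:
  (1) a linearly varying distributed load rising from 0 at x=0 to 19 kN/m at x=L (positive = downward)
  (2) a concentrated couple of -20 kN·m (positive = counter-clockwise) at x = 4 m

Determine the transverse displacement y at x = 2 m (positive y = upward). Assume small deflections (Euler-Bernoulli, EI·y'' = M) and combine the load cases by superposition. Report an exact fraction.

y(2) = -6611/93750 m

Load 1 — triangular load w₀=19 kN/m (0→w₀ over full span):
  y_1 = -w₀x(7L⁴-10L²x²+3x⁴)/(360LEI) = -19·2·(7·10⁴-10·10²·2²+3·2⁴)/(360·10·10000) = -3268/46875 m
Load 2 — applied couple M₀=-20 kN·m at a=4 m (b=L-a=6):
  y_2 = (M₀x³/(6L)+C₁x)/EI  [x≤a] with C₁=M₀(3b²-L²)/(6L)=-8/3 = ((-20)·2³/(6·10)+(-8/3)·2)/10000 = -1/1250 m
Superposition: y = Σ y_i = -6611/93750 m ≈ -0.070517 m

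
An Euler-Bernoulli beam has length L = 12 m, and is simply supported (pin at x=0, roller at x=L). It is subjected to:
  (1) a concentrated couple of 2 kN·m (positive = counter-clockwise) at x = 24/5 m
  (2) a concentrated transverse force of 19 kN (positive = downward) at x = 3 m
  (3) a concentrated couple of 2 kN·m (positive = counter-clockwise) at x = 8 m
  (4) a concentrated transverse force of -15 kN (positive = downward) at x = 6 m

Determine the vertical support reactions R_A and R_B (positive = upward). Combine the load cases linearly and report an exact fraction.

R_A = 85/12 kN, R_B = -37/12 kN

Load 1 — applied couple M₀=2 kN·m at a=24/5 m (b=L-a=36/5):
  R_A = M₀/L = 2/12 = 1/6 kN
  R_B = -M₀/L = -2/12 = -1/6 kN
Load 2 — point force P=19 kN at a=3 m (b=L-a=9):
  R_A = Pb/L = 19·9/12 = 57/4 kN
  R_B = Pa/L = 19·3/12 = 19/4 kN
Load 3 — applied couple M₀=2 kN·m at a=8 m (b=L-a=4):
  R_A = M₀/L = 2/12 = 1/6 kN
  R_B = -M₀/L = -2/12 = -1/6 kN
Load 4 — point force P=-15 kN at a=6 m (b=L-a=6):
  R_A = Pb/L = (-15)·6/12 = -15/2 kN
  R_B = Pa/L = (-15)·6/12 = -15/2 kN
Superposition: R_A = 85/12 kN, R_B = -37/12 kN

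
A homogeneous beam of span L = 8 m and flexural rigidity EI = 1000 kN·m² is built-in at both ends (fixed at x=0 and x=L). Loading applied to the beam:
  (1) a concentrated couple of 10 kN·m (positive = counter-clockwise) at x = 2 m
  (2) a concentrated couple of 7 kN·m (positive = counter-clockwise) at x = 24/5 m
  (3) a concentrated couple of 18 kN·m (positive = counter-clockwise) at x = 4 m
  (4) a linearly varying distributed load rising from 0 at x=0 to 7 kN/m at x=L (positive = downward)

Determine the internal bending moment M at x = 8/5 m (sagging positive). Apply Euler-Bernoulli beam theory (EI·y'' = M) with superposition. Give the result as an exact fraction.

M(8/5) = 8131/3000 kN·m

Load 1 — applied couple M₀=10 kN·m at a=2 m (b=L-a=6):
  M_1 = R_Ax - M_A  [x≤a] with R_A=45/32, M_A=-15/8 = (45/32)·(8/5) - (-15/8) = 33/8 kN·m
Load 2 — applied couple M₀=7 kN·m at a=24/5 m (b=L-a=16/5):
  M_2 = R_Ax - M_A  [x≤a] with R_A=63/50, M_A=56/25 = (63/50)·(8/5) - (56/25) = -28/125 kN·m
Load 3 — applied couple M₀=18 kN·m at a=4 m (b=L-a=4):
  M_3 = R_Ax - M_A  [x≤a] with R_A=27/8, M_A=9/2 = (27/8)·(8/5) - (9/2) = 9/10 kN·m
Load 4 — triangular load w₀=7 kN/m (0→w₀ over full span):
  M_4 = 3w₀Lx/20 - w₀L²/30 - w₀x³/(6L) = 3·7·8·(8/5)/20 - 7·8²/30 - 7·(8/5)³/(6·8) = -784/375 kN·m
Superposition: M = Σ M_i = 8131/3000 kN·m ≈ 2.710333 kN·m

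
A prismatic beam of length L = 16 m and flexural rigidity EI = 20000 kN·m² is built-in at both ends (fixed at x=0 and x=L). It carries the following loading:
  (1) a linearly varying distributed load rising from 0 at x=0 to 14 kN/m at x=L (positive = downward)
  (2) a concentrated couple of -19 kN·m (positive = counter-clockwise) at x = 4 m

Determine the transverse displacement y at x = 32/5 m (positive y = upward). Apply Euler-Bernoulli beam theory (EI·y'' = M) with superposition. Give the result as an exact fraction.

Load 1 — triangular load w₀=14 kN/m (0→w₀ over full span):
  y_1 = -w₀x²(L-x)²(x+2L)/(120LEI) = -14·(32/5)²·(16-(32/5))²·((32/5)+2·16)/(120·16·20000) = -516096/9765625 m
Load 2 — applied couple M₀=-19 kN·m at a=4 m (b=L-a=12):
  y_2 = (R_Ax³/6 - M_Ax²/2 - M₀(x-a)²/2)/EI  [x>a] with R_A=-171/128, M_A=57/16 = ((-171/128)·(32/5)³/6 - (57/16)·(32/5)²/2 - (-19)·((32/5)-4)²/2)/20000 = -1197/312500 m
Superposition: y = Σ y_i = -2214009/39062500 m ≈ -0.056679 m

y(32/5) = -2214009/39062500 m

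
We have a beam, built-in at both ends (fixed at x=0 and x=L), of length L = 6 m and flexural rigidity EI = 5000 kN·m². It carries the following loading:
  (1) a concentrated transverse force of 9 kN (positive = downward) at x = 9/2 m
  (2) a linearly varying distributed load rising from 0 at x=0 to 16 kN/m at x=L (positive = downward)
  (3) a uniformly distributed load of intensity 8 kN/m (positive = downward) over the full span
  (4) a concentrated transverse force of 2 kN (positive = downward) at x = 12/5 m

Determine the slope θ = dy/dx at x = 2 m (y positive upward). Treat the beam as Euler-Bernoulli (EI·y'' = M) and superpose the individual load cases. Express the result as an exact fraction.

Load 1 — point force P=9 kN at a=9/2 m (b=L-a=3/2):
  θ_1 = -Pb²x(2aL-(3a+b)x)/(2L³EI)  [x≤a] = -9·(3/2)²·2·(2·(9/2)·6-(3·(9/2)+(3/2))·2)/(2·6³·5000) = -9/20000 rad
Load 2 — triangular load w₀=16 kN/m (0→w₀ over full span):
  θ_2 = -w₀(2x(L-x)(L-2x)(x+2L)+x²(L-x)²)/(120LEI) = -16·(2·2·(6-2)·(6-2·2)·(2+2·6)+2²·(6-2)²)/(120·6·5000) = -64/28125 rad
Load 3 — uniform load w=8 kN/m over full span:
  θ_3 = -wx(L-x)(L-2x)/(12EI) = -8·2·(6-2)·(6-2·2)/(12·5000) = -4/1875 rad
Load 4 — point force P=2 kN at a=12/5 m (b=L-a=18/5):
  θ_4 = -Pb²x(2aL-(3a+b)x)/(2L³EI)  [x≤a] = -2·(18/5)²·2·(2·(12/5)·6-(3·(12/5)+(18/5))·2)/(2·6³·5000) = -27/156250 rad
Superposition: θ = Σ θ_i = -113213/22500000 rad ≈ -0.005032 rad

θ(2) = -113213/22500000 rad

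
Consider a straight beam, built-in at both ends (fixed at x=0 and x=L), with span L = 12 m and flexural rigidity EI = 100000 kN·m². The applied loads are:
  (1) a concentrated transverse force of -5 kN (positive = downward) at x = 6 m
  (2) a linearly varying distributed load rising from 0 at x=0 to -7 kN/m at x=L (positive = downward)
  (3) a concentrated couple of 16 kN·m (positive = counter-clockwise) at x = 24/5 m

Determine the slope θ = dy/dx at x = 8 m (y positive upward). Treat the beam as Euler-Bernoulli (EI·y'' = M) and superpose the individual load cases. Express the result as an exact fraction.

θ(8) = -5621/11250000 rad

Load 1 — point force P=-5 kN at a=6 m (b=L-a=6):
  θ_1 = Pa²(L-x)(2bL-(3b+a)(L-x))/(2L³EI)  [x>a] = (-5)·6²·(12-8)·(2·6·12-(3·6+6)·(12-8))/(2·12³·100000) = -1/10000 rad
Load 2 — triangular load w₀=-7 kN/m (0→w₀ over full span):
  θ_2 = -w₀(2x(L-x)(L-2x)(x+2L)+x²(L-x)²)/(120LEI) = -(-7)·(2·8·(12-8)·(12-2·8)·(8+2·12)+8²·(12-8)²)/(120·12·100000) = -49/140625 rad
Load 3 — applied couple M₀=16 kN·m at a=24/5 m (b=L-a=36/5):
  θ_3 = (R_Ax²/2 - M_Ax - M₀(x-a))/EI  [x>a] with R_A=48/25, M_A=48/25 = ((48/25)·8²/2 - (48/25)·8 - 16·(8-(24/5)))/100000 = -4/78125 rad
Superposition: θ = Σ θ_i = -5621/11250000 rad ≈ -0.000500 rad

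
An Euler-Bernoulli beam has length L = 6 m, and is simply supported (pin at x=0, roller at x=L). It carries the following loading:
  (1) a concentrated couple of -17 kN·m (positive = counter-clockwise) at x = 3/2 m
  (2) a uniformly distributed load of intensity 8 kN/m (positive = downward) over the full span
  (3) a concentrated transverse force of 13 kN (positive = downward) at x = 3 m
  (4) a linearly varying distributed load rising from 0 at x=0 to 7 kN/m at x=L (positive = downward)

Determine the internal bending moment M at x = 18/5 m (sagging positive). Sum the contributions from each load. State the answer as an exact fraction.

M(18/5) = 9136/125 kN·m

Load 1 — applied couple M₀=-17 kN·m at a=3/2 m (b=L-a=9/2):
  M_1 = M₀x/L - M₀  [x>a] = (-17)·(18/5)/6 - (-17) = 34/5 kN·m
Load 2 — uniform load w=8 kN/m over full span:
  M_2 = wx(L-x)/2 = 8·(18/5)·(6-(18/5))/2 = 864/25 kN·m
Load 3 — point force P=13 kN at a=3 m (b=L-a=3):
  M_3 = Pa(L-x)/L  [x>a] = 13·3·(6-(18/5))/6 = 78/5 kN·m
Load 4 — triangular load w₀=7 kN/m (0→w₀ over full span):
  M_4 = w₀Lx/6 - w₀x³/(6L) = 7·6·(18/5)/6 - 7·(18/5)³/(6·6) = 2016/125 kN·m
Superposition: M = Σ M_i = 9136/125 kN·m ≈ 73.088000 kN·m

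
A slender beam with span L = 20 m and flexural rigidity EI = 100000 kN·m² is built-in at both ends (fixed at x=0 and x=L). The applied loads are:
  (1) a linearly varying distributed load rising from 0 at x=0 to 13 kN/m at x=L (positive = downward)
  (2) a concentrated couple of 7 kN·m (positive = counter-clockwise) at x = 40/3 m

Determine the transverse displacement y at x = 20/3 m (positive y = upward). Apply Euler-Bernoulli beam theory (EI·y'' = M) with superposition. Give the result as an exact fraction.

y(20/3) = -1477/72900 m

Load 1 — triangular load w₀=13 kN/m (0→w₀ over full span):
  y_1 = -w₀x²(L-x)²(x+2L)/(120LEI) = -13·(20/3)²·(20-(20/3))²·((20/3)+2·20)/(120·20·100000) = -364/18225 m
Load 2 — applied couple M₀=7 kN·m at a=40/3 m (b=L-a=20/3):
  y_2 = (R_Ax³/6 - M_Ax²/2)/EI  [x≤a] with R_A=7/15, M_A=7/3 = ((7/15)·(20/3)³/6 - (7/3)·(20/3)²/2)/100000 = -7/24300 m
Superposition: y = Σ y_i = -1477/72900 m ≈ -0.020261 m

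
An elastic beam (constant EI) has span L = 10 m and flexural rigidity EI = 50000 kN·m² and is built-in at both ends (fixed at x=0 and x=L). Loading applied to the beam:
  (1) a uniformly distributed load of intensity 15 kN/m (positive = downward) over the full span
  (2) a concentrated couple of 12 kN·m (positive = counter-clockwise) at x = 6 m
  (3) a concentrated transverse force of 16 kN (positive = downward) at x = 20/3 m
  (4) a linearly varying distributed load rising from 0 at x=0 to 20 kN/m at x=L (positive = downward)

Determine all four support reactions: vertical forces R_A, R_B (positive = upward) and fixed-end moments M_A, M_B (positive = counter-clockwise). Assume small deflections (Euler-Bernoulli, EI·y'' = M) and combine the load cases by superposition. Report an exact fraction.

R_A = 374207/3375 kN, M_A = 139967/675 kN·m, R_B = 523543/3375 kN, M_B = -166903/675 kN·m

Load 1 — uniform load w=15 kN/m over full span:
  R_A = wL/2 = 15·10/2 = 75 kN
  M_A = wL²/12 = 15·10²/12 = 125 kN·m
  R_B = wL/2 = 15·10/2 = 75 kN
  M_B = -wL²/12 = -15·10²/12 = -125 kN·m
Load 2 — applied couple M₀=12 kN·m at a=6 m (b=L-a=4):
  R_A = 6M₀ab/L³ = 6·12·6·4/10³ = 216/125 kN
  M_A = M₀b(2a-b)/L² = 12·4·(2·6-4)/10² = 96/25 kN·m
  R_B = -6M₀ab/L³ = -6·12·6·4/10³ = -216/125 kN
  M_B = M₀a(2b-a)/L² = 12·6·(2·4-6)/10² = 36/25 kN·m
Load 3 — point force P=16 kN at a=20/3 m (b=L-a=10/3):
  R_A = Pb²(3a+b)/L³ = 16·(10/3)²·(3·(20/3)+(10/3))/10³ = 112/27 kN
  M_A = Pab²/L² = 16·(20/3)·(10/3)²/10² = 320/27 kN·m
  R_B = Pa²(a+3b)/L³ = 16·(20/3)²·((20/3)+3·(10/3))/10³ = 320/27 kN
  M_B = -Pa²b/L² = -16·(20/3)²·(10/3)/10² = -640/27 kN·m
Load 4 — triangular load w₀=20 kN/m (0→w₀ over full span):
  R_A = 3w₀L/20 = 3·20·10/20 = 30 kN
  M_A = w₀L²/30 = 20·10²/30 = 200/3 kN·m
  R_B = 7w₀L/20 = 7·20·10/20 = 70 kN
  M_B = -w₀L²/20 = -20·10²/20 = -100 kN·m
Superposition: R_A = 374207/3375 kN, M_A = 139967/675 kN·m, R_B = 523543/3375 kN, M_B = -166903/675 kN·m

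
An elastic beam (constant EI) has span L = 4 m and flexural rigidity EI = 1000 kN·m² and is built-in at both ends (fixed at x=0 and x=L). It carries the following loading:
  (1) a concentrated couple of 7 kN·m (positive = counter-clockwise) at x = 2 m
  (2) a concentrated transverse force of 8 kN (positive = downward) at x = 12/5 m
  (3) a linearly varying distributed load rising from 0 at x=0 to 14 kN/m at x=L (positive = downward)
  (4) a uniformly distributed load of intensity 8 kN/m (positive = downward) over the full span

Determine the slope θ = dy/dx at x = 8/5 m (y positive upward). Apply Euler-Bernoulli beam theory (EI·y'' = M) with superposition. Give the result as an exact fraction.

Load 1 — applied couple M₀=7 kN·m at a=2 m (b=L-a=2):
  θ_1 = (R_Ax²/2 - M_Ax)/EI  [x≤a] with R_A=21/8, M_A=7/4 = ((21/8)·(8/5)²/2 - (7/4)·(8/5))/1000 = 7/12500 rad
Load 2 — point force P=8 kN at a=12/5 m (b=L-a=8/5):
  θ_2 = -Pb²x(2aL-(3a+b)x)/(2L³EI)  [x≤a] = -8·(8/5)²·(8/5)·(2·(12/5)·4-(3·(12/5)+(8/5))·(8/5))/(2·4³·1000) = -512/390625 rad
Load 3 — triangular load w₀=14 kN/m (0→w₀ over full span):
  θ_3 = -w₀(2x(L-x)(L-2x)(x+2L)+x²(L-x)²)/(120LEI) = -14·(2·(8/5)·(4-(8/5))·(4-2·(8/5))·((8/5)+2·4)+(8/5)²·(4-(8/5))²)/(120·4·1000) = -168/78125 rad
Load 4 — uniform load w=8 kN/m over full span:
  θ_4 = -wx(L-x)(L-2x)/(12EI) = -8·(8/5)·(4-(8/5))·(4-2·(8/5))/(12·1000) = -32/15625 rad
Superposition: θ = Σ θ_i = -7733/1562500 rad ≈ -0.004949 rad

θ(8/5) = -7733/1562500 rad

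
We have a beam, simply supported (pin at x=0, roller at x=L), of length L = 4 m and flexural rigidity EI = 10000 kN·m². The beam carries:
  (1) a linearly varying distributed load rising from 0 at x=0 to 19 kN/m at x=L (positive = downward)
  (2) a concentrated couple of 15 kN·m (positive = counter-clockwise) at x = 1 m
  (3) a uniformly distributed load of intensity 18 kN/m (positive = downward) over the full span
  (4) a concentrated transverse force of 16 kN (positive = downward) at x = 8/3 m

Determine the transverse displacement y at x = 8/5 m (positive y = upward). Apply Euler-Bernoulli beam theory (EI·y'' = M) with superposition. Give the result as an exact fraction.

Load 1 — triangular load w₀=19 kN/m (0→w₀ over full span):
  y_1 = -w₀x(7L⁴-10L²x²+3x⁴)/(360LEI) = -19·(8/5)·(7·4⁴-10·4²·(8/5)²+3·(8/5)⁴)/(360·4·10000) = -86716/29296875 m
Load 2 — applied couple M₀=15 kN·m at a=1 m (b=L-a=3):
  y_2 = (M₀x³/(6L)-M₀(x-a)²/2+C₁x)/EI  [x>a] with C₁=M₀(3b²-L²)/(6L)=55/8 = (15·(8/5)³/(6·4)-15·((8/5)-1)²/2+(55/8)·(8/5))/10000 = 543/500000 m
Load 3 — uniform load w=18 kN/m over full span:
  y_3 = -wx(L³-2Lx²+x³)/(24EI) = -18·(8/5)·(4³-2·4·(8/5)²+(8/5)³)/(24·10000) = -2232/390625 m
Load 4 — point force P=16 kN at a=8/3 m (b=L-a=4/3):
  y_4 = -Pbx(L²-b²-x²)/(6LEI)  [x≤a] = -16·(4/3)·(8/5)·(4²-(4/3)²-(8/5)²)/(6·4·10000) = -10496/6328125 m
Superposition: y = Σ y_i = -234050849/25312500000 m ≈ -0.009246 m

y(8/5) = -234050849/25312500000 m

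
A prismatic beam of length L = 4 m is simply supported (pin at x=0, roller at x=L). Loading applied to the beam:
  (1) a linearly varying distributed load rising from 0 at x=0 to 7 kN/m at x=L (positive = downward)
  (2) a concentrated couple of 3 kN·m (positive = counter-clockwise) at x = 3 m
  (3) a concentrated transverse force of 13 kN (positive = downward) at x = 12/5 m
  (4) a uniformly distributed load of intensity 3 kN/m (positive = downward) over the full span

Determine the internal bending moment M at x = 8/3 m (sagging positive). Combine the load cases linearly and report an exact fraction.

M(8/3) = 9982/405 kN·m

Load 1 — triangular load w₀=7 kN/m (0→w₀ over full span):
  M_1 = w₀Lx/6 - w₀x³/(6L) = 7·4·(8/3)/6 - 7·(8/3)³/(6·4) = 560/81 kN·m
Load 2 — applied couple M₀=3 kN·m at a=3 m (b=L-a=1):
  M_2 = M₀x/L  [x≤a] = 3·(8/3)/4 = 2 kN·m
Load 3 — point force P=13 kN at a=12/5 m (b=L-a=8/5):
  M_3 = Pa(L-x)/L  [x>a] = 13·(12/5)·(4-(8/3))/4 = 52/5 kN·m
Load 4 — uniform load w=3 kN/m over full span:
  M_4 = wx(L-x)/2 = 3·(8/3)·(4-(8/3))/2 = 16/3 kN·m
Superposition: M = Σ M_i = 9982/405 kN·m ≈ 24.646914 kN·m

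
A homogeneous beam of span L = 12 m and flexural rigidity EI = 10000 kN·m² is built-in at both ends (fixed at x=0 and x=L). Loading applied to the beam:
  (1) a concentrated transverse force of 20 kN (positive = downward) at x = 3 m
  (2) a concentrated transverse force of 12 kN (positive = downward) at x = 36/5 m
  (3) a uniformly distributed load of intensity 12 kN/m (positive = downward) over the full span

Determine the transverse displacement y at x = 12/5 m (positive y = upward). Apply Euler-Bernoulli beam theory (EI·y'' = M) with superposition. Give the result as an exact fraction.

y(12/5) = -2764233/78125000 m

Load 1 — point force P=20 kN at a=3 m (b=L-a=9):
  y_1 = -Pb²x²(3aL-(3a+b)x)/(6L³EI)  [x≤a] = -20·9²·(12/5)²·(3·3·12-(3·3+9)·(12/5))/(6·12³·10000) = -729/125000 m
Load 2 — point force P=12 kN at a=36/5 m (b=L-a=24/5):
  y_2 = -Pb²x²(3aL-(3a+b)x)/(6L³EI)  [x≤a] = -12·(24/5)²·(12/5)²·(3·(36/5)·12-(3·(36/5)+(24/5))·(12/5))/(6·12³·10000) = -29376/9765625 m
Load 3 — uniform load w=12 kN/m over full span:
  y_3 = -wx²(L-x)²/(24EI) = -12·(12/5)²·(12-(12/5))²/(24·10000) = -10368/390625 m
Superposition: y = Σ y_i = -2764233/78125000 m ≈ -0.035382 m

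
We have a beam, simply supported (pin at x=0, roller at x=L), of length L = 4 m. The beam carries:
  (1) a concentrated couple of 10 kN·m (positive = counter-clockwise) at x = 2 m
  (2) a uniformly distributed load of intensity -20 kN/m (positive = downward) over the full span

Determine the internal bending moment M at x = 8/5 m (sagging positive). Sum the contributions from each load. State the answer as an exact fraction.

Load 1 — applied couple M₀=10 kN·m at a=2 m (b=L-a=2):
  M_1 = M₀x/L  [x≤a] = 10·(8/5)/4 = 4 kN·m
Load 2 — uniform load w=-20 kN/m over full span:
  M_2 = wx(L-x)/2 = (-20)·(8/5)·(4-(8/5))/2 = -192/5 kN·m
Superposition: M = Σ M_i = -172/5 kN·m ≈ -34.400000 kN·m

M(8/5) = -172/5 kN·m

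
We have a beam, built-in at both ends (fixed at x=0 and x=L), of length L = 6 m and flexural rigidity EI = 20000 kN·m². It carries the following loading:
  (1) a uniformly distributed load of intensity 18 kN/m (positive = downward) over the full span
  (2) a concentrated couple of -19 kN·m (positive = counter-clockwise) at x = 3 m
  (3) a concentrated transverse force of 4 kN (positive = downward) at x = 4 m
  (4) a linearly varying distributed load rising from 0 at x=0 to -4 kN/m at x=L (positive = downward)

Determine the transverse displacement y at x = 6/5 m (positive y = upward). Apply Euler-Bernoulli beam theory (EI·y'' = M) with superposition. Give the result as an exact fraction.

y(6/5) = -2004329/1875000000 m

Load 1 — uniform load w=18 kN/m over full span:
  y_1 = -wx²(L-x)²/(24EI) = -18·(6/5)²·(6-(6/5))²/(24·20000) = -486/390625 m
Load 2 — applied couple M₀=-19 kN·m at a=3 m (b=L-a=3):
  y_2 = (R_Ax³/6 - M_Ax²/2)/EI  [x≤a] with R_A=-19/4, M_A=-19/4 = ((-19/4)·(6/5)³/6 - (-19/4)·(6/5)²/2)/20000 = 513/5000000 m
Load 3 — point force P=4 kN at a=4 m (b=L-a=2):
  y_3 = -Pb²x²(3aL-(3a+b)x)/(6L³EI)  [x≤a] = -4·2²·(6/5)²·(3·4·6-(3·4+2)·(6/5))/(6·6³·20000) = -23/468750 m
Load 4 — triangular load w₀=-4 kN/m (0→w₀ over full span):
  y_4 = -w₀x²(L-x)²(x+2L)/(120LEI) = -(-4)·(6/5)²·(6-(6/5))²·((6/5)+2·6)/(120·6·20000) = 1188/9765625 m
Superposition: y = Σ y_i = -2004329/1875000000 m ≈ -0.001069 m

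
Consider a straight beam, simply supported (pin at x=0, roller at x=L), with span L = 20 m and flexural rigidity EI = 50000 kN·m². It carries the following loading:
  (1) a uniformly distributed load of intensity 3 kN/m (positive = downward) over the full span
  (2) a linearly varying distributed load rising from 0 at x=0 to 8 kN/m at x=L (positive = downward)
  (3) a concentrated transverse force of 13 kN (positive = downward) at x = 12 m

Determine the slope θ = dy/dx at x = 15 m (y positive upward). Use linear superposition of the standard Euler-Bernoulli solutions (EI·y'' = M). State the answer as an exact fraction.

θ(15) = 330229/9000000 rad

Load 1 — uniform load w=3 kN/m over full span:
  θ_1 = -w(L³-6Lx²+4x³)/(24EI) = -3·(20³-6·20·15²+4·15³)/(24·50000) = 11/800 rad
Load 2 — triangular load w₀=8 kN/m (0→w₀ over full span):
  θ_2 = -w₀(7L⁴-30L²x²+15x⁴)/(360LEI) = -8·(7·20⁴-30·20²·15²+15·15⁴)/(360·20·50000) = 1313/72000 rad
Load 3 — point force P=13 kN at a=12 m (b=L-a=8):
  θ_3 = -Pa(2L²-6Lx+3x²+a²)/(6LEI)  [x>a] = -13·12·(2·20²-6·20·15+3·15²+12²)/(6·20·50000) = 2353/500000 rad
Superposition: θ = Σ θ_i = 330229/9000000 rad ≈ 0.036692 rad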